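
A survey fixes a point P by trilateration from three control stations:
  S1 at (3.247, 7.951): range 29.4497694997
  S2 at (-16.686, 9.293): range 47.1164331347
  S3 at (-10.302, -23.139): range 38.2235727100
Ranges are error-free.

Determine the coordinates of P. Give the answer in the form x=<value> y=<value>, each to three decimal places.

x=25.899 y=-10.869

eq1: (x − 3.247)² + (y − 7.951)² = 29.4497694997²
eq2: (x + 16.686)² + (y − 9.293)² = 47.1164331347²
eq3: (x + 10.302)² + (y + 23.139)² = 38.2235727100²
eq3−eq1, eq3−eq2 (x²,y² cancel):
  27.098·x + 62.180·y = 25.969472
  -12.768·x + 64.864·y = -1035.678841
det = 27.098·64.864 − 62.180·-12.768 = 2551.598912
x = (25.969472·64.864 − 62.180·-1035.678841) / 2551.598912 = 25.898661
y = (27.098·-1035.678841 − 25.969472·-12.768) / 2551.598912 = -10.868968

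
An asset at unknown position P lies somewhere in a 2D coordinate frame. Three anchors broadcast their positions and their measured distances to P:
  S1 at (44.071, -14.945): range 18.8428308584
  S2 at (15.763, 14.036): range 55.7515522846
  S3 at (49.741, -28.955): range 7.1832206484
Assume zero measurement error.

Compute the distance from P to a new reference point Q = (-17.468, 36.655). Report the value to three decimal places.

eq1: (x − 44.071)² + (y + 14.945)² = 18.8428308584²
eq2: (x − 15.763)² + (y − 14.036)² = 55.7515522846²
eq3: (x − 49.741)² + (y + 28.955)² = 7.1832206484²
eq1−eq2, eq1−eq3 (x²,y² cancel):
  -56.616·x + 57.962·y = -4473.307908
  11.340·x − 28.020·y = 1450.406656
det = -56.616·-28.020 − 57.962·11.340 = 929.091240
x = (-4473.307908·-28.020 − 57.962·1450.406656) / 929.091240 = 44.423642
y = (-56.616·1450.406656 − -4473.307908·11.340) / 929.091240 = -33.784531
|P − Q| = √((44.423642 − -17.468)² + (-33.784531 − 36.655)²) = 93.767280

93.767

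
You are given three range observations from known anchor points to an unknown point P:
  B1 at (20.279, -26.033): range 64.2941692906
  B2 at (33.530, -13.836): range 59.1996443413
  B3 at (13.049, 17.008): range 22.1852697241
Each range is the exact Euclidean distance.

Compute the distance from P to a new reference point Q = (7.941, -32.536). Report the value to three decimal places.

67.997

eq1: (x − 20.279)² + (y + 26.033)² = 64.2941692906²
eq2: (x − 33.530)² + (y + 13.836)² = 59.1996443413²
eq3: (x − 13.049)² + (y − 17.008)² = 22.1852697241²
eq2−eq1, eq2−eq3 (x²,y² cancel):
  -26.502·x − 24.394·y = -855.883181
  -40.962·x + 61.688·y = 2156.264366
det = -26.502·61.688 − -24.394·-40.962 = -2634.082404
x = (-855.883181·61.688 − -24.394·2156.264366) / -2634.082404 = 0.075096
y = (-26.502·2156.264366 − -855.883181·-40.962) / -2634.082404 = 35.004222
|P − Q| = √((0.075096 − 7.941)² + (35.004222 − -32.536)²) = 67.996721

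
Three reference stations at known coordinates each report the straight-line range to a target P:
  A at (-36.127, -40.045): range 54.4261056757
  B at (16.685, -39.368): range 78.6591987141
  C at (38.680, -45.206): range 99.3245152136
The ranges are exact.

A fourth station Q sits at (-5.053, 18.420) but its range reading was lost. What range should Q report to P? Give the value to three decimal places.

eq1: (x + 36.127)² + (y + 40.045)² = 54.4261056757²
eq2: (x − 16.685)² + (y + 39.368)² = 78.6591987141²
eq3: (x − 38.680)² + (y + 45.206)² = 99.3245152136²
eq1−eq2, eq1−eq3 (x²,y² cancel):
  105.624·x + 1.354·y = -4305.602068
  149.614·x − 10.322·y = -6272.195661
det = 105.624·-10.322 − 1.354·149.614 = -1292.828284
x = (-4305.602068·-10.322 − 1.354·-6272.195661) / -1292.828284 = -40.945095
y = (105.624·-6272.195661 − -4305.602068·149.614) / -1292.828284 = 14.167424
|P − Q| = √((-40.945095 − -5.053)² + (14.167424 − 18.420)²) = 36.143145

36.143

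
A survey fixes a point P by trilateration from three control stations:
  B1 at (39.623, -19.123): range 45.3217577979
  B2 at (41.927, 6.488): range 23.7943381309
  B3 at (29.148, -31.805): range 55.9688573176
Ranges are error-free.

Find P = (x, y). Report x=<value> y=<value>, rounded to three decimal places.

eq1: (x − 39.623)² + (y + 19.123)² = 45.3217577979²
eq2: (x − 41.927)² + (y − 6.488)² = 23.7943381309²
eq3: (x − 29.148)² + (y + 31.805)² = 55.9688573176²
eq2−eq3, eq2−eq1 (x²,y² cancel):
  -25.558·x − 76.586·y = -2505.146006
  -4.608·x − 51.222·y = -1352.187418
det = -25.558·-51.222 − -76.586·-4.608 = 956.223588
x = (-2505.146006·-51.222 − -76.586·-1352.187418) / 956.223588 = 25.893487
y = (-25.558·-1352.187418 − -2505.146006·-4.608) / 956.223588 = 24.069154

x=25.893 y=24.069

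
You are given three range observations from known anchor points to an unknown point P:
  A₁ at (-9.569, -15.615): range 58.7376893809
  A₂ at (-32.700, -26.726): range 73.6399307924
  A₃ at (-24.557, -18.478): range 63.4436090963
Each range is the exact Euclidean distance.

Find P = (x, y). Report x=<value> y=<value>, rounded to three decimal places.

x=-9.375 y=43.122

eq1: (x + 9.569)² + (y + 15.615)² = 58.7376893809²
eq2: (x + 32.700)² + (y + 26.726)² = 73.6399307924²
eq3: (x + 24.557)² + (y + 18.478)² = 63.4436090963²
eq1−eq3, eq1−eq2 (x²,y² cancel):
  -29.976·x − 5.726·y = 34.113366
  -46.262·x − 22.222·y = -524.548163
det = -29.976·-22.222 − -5.726·-46.262 = 401.230460
x = (34.113366·-22.222 − -5.726·-524.548163) / 401.230460 = -9.375235
y = (-29.976·-524.548163 − 34.113366·-46.262) / 401.230460 = 43.122370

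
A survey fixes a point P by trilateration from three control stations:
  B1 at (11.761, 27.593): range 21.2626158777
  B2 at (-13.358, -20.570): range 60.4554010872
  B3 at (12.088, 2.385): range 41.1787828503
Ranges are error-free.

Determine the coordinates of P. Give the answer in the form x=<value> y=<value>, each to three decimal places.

x=-5.906 y=39.424

eq1: (x − 11.761)² + (y − 27.593)² = 21.2626158777²
eq2: (x + 13.358)² + (y + 20.570)² = 60.4554010872²
eq3: (x − 12.088)² + (y − 2.385)² = 41.1787828503²
eq2−eq3, eq2−eq1 (x²,y² cancel):
  50.892·x + 45.910·y = 1509.410269
  50.238·x + 96.326·y = 3500.890393
det = 50.892·96.326 − 45.910·50.238 = 2595.796212
x = (1509.410269·96.326 − 45.910·3500.890393) / 2595.796212 = -5.905866
y = (50.892·3500.890393 − 1509.410269·50.238) / 2595.796212 = 39.424343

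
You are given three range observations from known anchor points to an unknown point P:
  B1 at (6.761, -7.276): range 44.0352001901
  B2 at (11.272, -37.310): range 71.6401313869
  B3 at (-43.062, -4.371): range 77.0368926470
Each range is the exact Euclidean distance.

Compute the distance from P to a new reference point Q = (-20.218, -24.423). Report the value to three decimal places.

72.728

eq1: (x − 6.761)² + (y + 7.276)² = 44.0352001901²
eq2: (x − 11.272)² + (y + 37.310)² = 71.6401313869²
eq3: (x + 43.062)² + (y + 4.371)² = 77.0368926470²
eq2−eq1, eq2−eq3 (x²,y² cancel):
  -9.022·x + 60.068·y = 1772.766782
  -108.668·x + 65.878·y = -448.027003
det = -9.022·65.878 − 60.068·-108.668 = 5933.118108
x = (1772.766782·65.878 − 60.068·-448.027003) / 5933.118108 = 24.219713
y = (-9.022·-448.027003 − 1772.766782·-108.668) / 5933.118108 = 33.150380
|P − Q| = √((24.219713 − -20.218)² + (33.150380 − -24.423)²) = 72.728292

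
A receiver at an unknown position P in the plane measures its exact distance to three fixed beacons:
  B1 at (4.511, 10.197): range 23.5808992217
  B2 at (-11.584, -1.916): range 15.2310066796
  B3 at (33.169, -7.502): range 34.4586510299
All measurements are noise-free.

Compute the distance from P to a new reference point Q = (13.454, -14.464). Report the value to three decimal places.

14.442

eq1: (x − 4.511)² + (y − 10.197)² = 23.5808992217²
eq2: (x + 11.584)² + (y + 1.916)² = 15.2310066796²
eq3: (x − 33.169)² + (y + 7.502)² = 34.4586510299²
eq1−eq2, eq1−eq3 (x²,y² cancel):
  -32.190·x − 24.226·y = 337.607426
  57.316·x − 35.398·y = 400.794812
det = -32.190·-35.398 − -24.226·57.316 = 2527.999036
x = (337.607426·-35.398 − -24.226·400.794812) / 2527.999036 = -0.886461
y = (-32.190·400.794812 − 337.607426·57.316) / 2527.999036 = -12.757874
|P − Q| = √((-0.886461 − 13.454)² + (-12.757874 − -14.464)²) = 14.441596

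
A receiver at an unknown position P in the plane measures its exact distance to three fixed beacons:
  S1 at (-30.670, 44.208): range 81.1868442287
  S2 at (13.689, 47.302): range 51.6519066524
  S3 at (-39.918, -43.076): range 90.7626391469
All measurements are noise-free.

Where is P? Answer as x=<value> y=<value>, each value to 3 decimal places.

eq1: (x + 30.670)² + (y − 44.208)² = 81.1868442287²
eq2: (x − 13.689)² + (y − 47.302)² = 51.6519066524²
eq3: (x + 39.918)² + (y + 43.076)² = 90.7626391469²
eq1−eq2, eq1−eq3 (x²,y² cancel):
  88.718·x + 6.188·y = 3453.255976
  -18.496·x − 174.568·y = -1092.560653
det = 88.718·-174.568 − 6.188·-18.496 = -15372.870576
x = (3453.255976·-174.568 − 6.188·-1092.560653) / -15372.870576 = 38.773970
y = (88.718·-1092.560653 − 3453.255976·-18.496) / -15372.870576 = 2.150436

x=38.774 y=2.150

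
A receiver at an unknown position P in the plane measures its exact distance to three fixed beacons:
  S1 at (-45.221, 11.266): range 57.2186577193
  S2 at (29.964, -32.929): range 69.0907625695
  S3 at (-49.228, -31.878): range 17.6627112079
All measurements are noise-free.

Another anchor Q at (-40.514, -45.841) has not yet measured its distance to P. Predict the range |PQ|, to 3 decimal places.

2.563

eq1: (x + 45.221)² + (y − 11.266)² = 57.2186577193²
eq2: (x − 29.964)² + (y + 32.929)² = 69.0907625695²
eq3: (x + 49.228)² + (y + 31.878)² = 17.6627112079²
eq1−eq3, eq1−eq2 (x²,y² cancel):
  -8.014·x − 86.288·y = 4229.744695
  150.370·x − 88.390·y = -1689.259941
det = -8.014·-88.390 − -86.288·150.370 = 13683.484020
x = (4229.744695·-88.390 − -86.288·-1689.259941) / 13683.484020 = -37.974977
y = (-8.014·-1689.259941 − 4229.744695·150.370) / 13683.484020 = -45.491995
|P − Q| = √((-37.974977 − -40.514)² + (-45.491995 − -45.841)²) = 2.562897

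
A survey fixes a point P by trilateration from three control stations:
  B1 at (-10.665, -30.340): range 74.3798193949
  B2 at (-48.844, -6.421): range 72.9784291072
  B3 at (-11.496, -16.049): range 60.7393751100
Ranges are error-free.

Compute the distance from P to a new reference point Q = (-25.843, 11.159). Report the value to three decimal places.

44.173

eq1: (x + 10.665)² + (y + 30.340)² = 74.3798193949²
eq2: (x + 48.844)² + (y + 6.421)² = 72.9784291072²
eq3: (x + 11.496)² + (y + 16.049)² = 60.7393751100²
eq2−eq1, eq2−eq3 (x²,y² cancel):
  76.358·x − 47.838·y = -1599.214170
  74.696·x − 19.256·y = -400.657734
det = 76.358·-19.256 − -47.838·74.696 = 2102.957600
x = (-1599.214170·-19.256 − -47.838·-400.657734) / 2102.957600 = 5.529262
y = (76.358·-400.657734 − -1599.214170·74.696) / 2102.957600 = 42.255478
|P − Q| = √((5.529262 − -25.843)² + (42.255478 − 11.159)²) = 44.172500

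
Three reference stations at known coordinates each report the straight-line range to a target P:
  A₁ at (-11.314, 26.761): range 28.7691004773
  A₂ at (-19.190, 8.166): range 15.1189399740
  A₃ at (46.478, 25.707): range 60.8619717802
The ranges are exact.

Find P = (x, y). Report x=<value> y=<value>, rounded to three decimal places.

x=-7.816 y=-1.795

eq1: (x + 11.314)² + (y − 26.761)² = 28.7691004773²
eq2: (x + 19.190)² + (y − 8.166)² = 15.1189399740²
eq3: (x − 46.478)² + (y − 25.707)² = 60.8619717802²
eq1−eq3, eq1−eq2 (x²,y² cancel):
  115.584·x − 2.108·y = -899.621851
  -15.752·x − 37.190·y = 189.860735
det = 115.584·-37.190 − -2.108·-15.752 = -4331.774176
x = (-899.621851·-37.190 − -2.108·189.860735) / -4331.774176 = -7.816004
y = (115.584·189.860735 − -899.621851·-15.752) / -4331.774176 = -1.794650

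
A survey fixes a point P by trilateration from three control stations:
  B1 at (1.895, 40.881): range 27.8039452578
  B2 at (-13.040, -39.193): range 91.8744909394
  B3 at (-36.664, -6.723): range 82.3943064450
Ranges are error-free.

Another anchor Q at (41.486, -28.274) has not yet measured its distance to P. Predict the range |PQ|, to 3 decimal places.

71.409

eq1: (x − 1.895)² + (y − 40.881)² = 27.8039452578²
eq2: (x + 13.040)² + (y + 39.193)² = 91.8744909394²
eq3: (x + 36.664)² + (y + 6.723)² = 82.3943064450²
eq1−eq3, eq1−eq2 (x²,y² cancel):
  -77.118·x − 95.208·y = -6301.161924
  -29.870·x − 160.148·y = -7636.577050
det = -77.118·-160.148 − -95.208·-29.870 = 9506.430504
x = (-6301.161924·-160.148 − -95.208·-7636.577050) / 9506.430504 = 29.669943
y = (-77.118·-7636.577050 − -6301.161924·-29.870) / 9506.430504 = 42.150610
|P − Q| = √((29.669943 − 41.486)² + (42.150610 − -28.274)²) = 71.408997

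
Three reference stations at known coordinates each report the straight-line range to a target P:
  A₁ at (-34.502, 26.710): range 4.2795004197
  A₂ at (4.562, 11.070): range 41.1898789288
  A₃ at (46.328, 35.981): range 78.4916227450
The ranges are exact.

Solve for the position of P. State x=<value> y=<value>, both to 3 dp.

eq1: (x + 34.502)² + (y − 26.710)² = 4.2795004197²
eq2: (x − 4.562)² + (y − 11.070)² = 41.1898789288²
eq3: (x − 46.328)² + (y − 35.981)² = 78.4916227450²
eq2−eq1, eq2−eq3 (x²,y² cancel):
  -78.128·x + 31.280·y = 3438.747362
  83.532·x + 49.822·y = -1166.769514
det = -78.128·49.822 − 31.280·83.532 = -6505.374176
x = (3438.747362·49.822 − 31.280·-1166.769514) / -6505.374176 = -31.946175
y = (-78.128·-1166.769514 − 3438.747362·83.532) / -6505.374176 = 30.142475

x=-31.946 y=30.142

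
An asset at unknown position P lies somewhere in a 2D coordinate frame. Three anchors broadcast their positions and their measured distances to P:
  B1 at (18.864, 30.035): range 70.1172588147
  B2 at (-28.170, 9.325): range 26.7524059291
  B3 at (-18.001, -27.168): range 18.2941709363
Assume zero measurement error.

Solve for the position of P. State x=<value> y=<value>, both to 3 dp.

eq1: (x − 18.864)² + (y − 30.035)² = 70.1172588147²
eq2: (x + 28.170)² + (y − 9.325)² = 26.7524059291²
eq3: (x + 18.001)² + (y + 27.168)² = 18.2941709363²
eq3−eq1, eq3−eq2 (x²,y² cancel):
  73.730·x + 114.406·y = -4385.937797
  -20.338·x + 72.986·y = -562.646233
det = 73.730·72.986 − 114.406·-20.338 = 7708.047008
x = (-4385.937797·72.986 − 114.406·-562.646233) / 7708.047008 = -33.178567
y = (73.730·-562.646233 − -4385.937797·-20.338) / 7708.047008 = -16.954374

x=-33.179 y=-16.954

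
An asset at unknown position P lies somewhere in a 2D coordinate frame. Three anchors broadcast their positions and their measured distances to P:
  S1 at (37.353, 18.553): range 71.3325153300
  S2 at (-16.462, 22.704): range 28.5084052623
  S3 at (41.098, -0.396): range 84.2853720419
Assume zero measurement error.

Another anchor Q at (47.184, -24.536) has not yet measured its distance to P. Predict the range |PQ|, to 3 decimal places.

eq1: (x − 37.353)² + (y − 18.553)² = 71.3325153300²
eq2: (x + 16.462)² + (y − 22.704)² = 28.5084052623²
eq3: (x − 41.098)² + (y + 0.396)² = 84.2853720419²
eq3−eq2, eq3−eq1 (x²,y² cancel):
  -115.120·x + 46.200·y = 5388.561410
  -7.490·x + 37.898·y = 2065.954195
det = -115.120·37.898 − 46.200·-7.490 = -4016.779760
x = (5388.561410·37.898 − 46.200·2065.954195) / -4016.779760 = -27.078561
y = (-115.120·2065.954195 − 5388.561410·-7.490) / -4016.779760 = 49.161849
|P − Q| = √((-27.078561 − 47.184)² + (49.161849 − -24.536)²) = 104.624572

104.625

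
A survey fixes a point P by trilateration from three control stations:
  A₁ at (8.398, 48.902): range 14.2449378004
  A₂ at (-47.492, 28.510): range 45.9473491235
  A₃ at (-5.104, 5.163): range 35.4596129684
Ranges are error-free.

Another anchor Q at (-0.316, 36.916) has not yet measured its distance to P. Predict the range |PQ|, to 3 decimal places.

4.627

eq1: (x − 8.398)² + (y − 48.902)² = 14.2449378004²
eq2: (x + 47.492)² + (y − 28.510)² = 45.9473491235²
eq3: (x + 5.104)² + (y − 5.163)² = 35.4596129684²
eq3−eq2, eq3−eq1 (x²,y² cancel):
  -84.776·x + 46.694·y = 2161.828039
  27.004·x + 87.478·y = 3463.690522
det = -84.776·87.478 − 46.694·27.004 = -8676.959704
x = (2161.828039·87.478 − 46.694·3463.690522) / -8676.959704 = -3.155348
y = (-84.776·3463.690522 − 2161.828039·27.004) / -8676.959704 = 40.569029
|P − Q| = √((-3.155348 − -0.316)² + (40.569029 − 36.916)²) = 4.626718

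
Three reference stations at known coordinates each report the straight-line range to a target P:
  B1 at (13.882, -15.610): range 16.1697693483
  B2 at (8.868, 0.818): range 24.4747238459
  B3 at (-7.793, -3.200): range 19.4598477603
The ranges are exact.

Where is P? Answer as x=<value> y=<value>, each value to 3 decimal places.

x=-1.177 y=-21.501

eq1: (x − 13.882)² + (y + 15.610)² = 16.1697693483²
eq2: (x − 8.868)² + (y − 0.818)² = 24.4747238459²
eq3: (x + 7.793)² + (y + 3.200)² = 19.4598477603²
eq1−eq2, eq1−eq3 (x²,y² cancel):
  -10.028·x + 32.856·y = -694.622143
  -43.350·x + 24.820·y = -482.635409
det = -10.028·24.820 − 32.856·-43.350 = 1175.412640
x = (-694.622143·24.820 − 32.856·-482.635409) / 1175.412640 = -1.176653
y = (-10.028·-482.635409 − -694.622143·-43.350) / 1175.412640 = -21.500536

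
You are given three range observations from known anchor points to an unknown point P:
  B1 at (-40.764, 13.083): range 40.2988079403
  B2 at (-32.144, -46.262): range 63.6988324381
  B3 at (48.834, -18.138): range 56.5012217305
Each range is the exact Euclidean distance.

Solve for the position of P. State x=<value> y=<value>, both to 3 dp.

x=-0.661 y=9.113

eq1: (x + 40.764)² + (y − 13.083)² = 40.2988079403²
eq2: (x + 32.144)² + (y + 46.262)² = 63.6988324381²
eq3: (x − 48.834)² + (y + 18.138)² = 56.5012217305²
eq1−eq2, eq1−eq3 (x²,y² cancel):
  17.240·x − 118.690·y = -1093.006538
  179.196·x − 62.442·y = -687.516121
det = 17.240·-62.442 − -118.690·179.196 = 20192.273160
x = (-1093.006538·-62.442 − -118.690·-687.516121) / 20192.273160 = -0.661232
y = (17.240·-687.516121 − -1093.006538·179.196) / 20192.273160 = 9.112873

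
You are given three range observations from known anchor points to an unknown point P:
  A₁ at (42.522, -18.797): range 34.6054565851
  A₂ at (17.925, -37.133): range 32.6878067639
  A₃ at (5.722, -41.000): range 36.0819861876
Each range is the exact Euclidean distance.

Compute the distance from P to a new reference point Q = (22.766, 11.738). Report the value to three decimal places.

eq1: (x − 42.522)² + (y + 18.797)² = 34.6054565851²
eq2: (x − 17.925)² + (y + 37.133)² = 32.6878067639²
eq3: (x − 5.722)² + (y + 41.000)² = 36.0819861876²
eq3−eq2, eq3−eq1 (x²,y² cancel):
  24.406·x + 7.734·y = 219.841046
  73.600·x + 44.406·y = 552.078511
det = 24.406·44.406 − 7.734·73.600 = 514.550436
x = (219.841046·44.406 − 7.734·552.078511) / 514.550436 = 10.674340
y = (24.406·552.078511 − 219.841046·73.600) / 514.550436 = -5.259490
|P − Q| = √((10.674340 − 22.766)² + (-5.259490 − 11.738)²) = 20.859600

20.860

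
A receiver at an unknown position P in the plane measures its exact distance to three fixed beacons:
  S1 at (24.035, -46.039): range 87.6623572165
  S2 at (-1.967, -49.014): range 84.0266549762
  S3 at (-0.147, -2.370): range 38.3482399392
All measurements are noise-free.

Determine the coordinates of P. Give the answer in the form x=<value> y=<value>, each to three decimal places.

eq1: (x − 24.035)² + (y + 46.039)² = 87.6623572165²
eq2: (x + 1.967)² + (y + 49.014)² = 84.0266549762²
eq3: (x + 0.147)² + (y + 2.370)² = 38.3482399392²
eq1−eq2, eq1−eq3 (x²,y² cancel):
  -52.004·x − 5.950·y = 333.180665
  -48.364·x + 87.338·y = 3522.469129
det = -52.004·87.338 − -5.950·-48.364 = -4829.691152
x = (333.180665·87.338 − -5.950·3522.469129) / -4829.691152 = -10.364643
y = (-52.004·3522.469129 − 333.180665·-48.364) / -4829.691152 = 34.591971

x=-10.365 y=34.592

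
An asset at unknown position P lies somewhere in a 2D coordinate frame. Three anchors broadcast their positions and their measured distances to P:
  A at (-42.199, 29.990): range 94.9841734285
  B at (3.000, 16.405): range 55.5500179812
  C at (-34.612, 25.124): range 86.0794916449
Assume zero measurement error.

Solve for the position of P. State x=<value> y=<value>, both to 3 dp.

eq1: (x + 42.199)² + (y − 29.990)² = 94.9841734285²
eq2: (x − 3.000)² + (y − 16.405)² = 55.5500179812²
eq3: (x + 34.612)² + (y − 25.124)² = 86.0794916449²
eq2−eq1, eq2−eq3 (x²,y² cancel):
  -90.398·x + 27.170·y = -3534.157028
  -75.224·x + 17.438·y = -2772.792489
det = -90.398·17.438 − 27.170·-75.224 = 467.475756
x = (-3534.157028·17.438 − 27.170·-2772.792489) / 467.475756 = 29.323749
y = (-90.398·-2772.792489 − -3534.157028·-75.224) / 467.475756 = -32.511917

x=29.324 y=-32.512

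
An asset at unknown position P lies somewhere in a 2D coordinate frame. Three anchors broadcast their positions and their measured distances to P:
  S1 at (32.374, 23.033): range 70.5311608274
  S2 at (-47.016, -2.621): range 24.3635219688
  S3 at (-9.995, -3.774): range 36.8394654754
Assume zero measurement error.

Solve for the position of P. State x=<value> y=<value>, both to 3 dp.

eq1: (x − 32.374)² + (y − 23.033)² = 70.5311608274²
eq2: (x + 47.016)² + (y + 2.621)² = 24.3635219688²
eq3: (x + 9.995)² + (y + 3.774)² = 36.8394654754²
eq2−eq1, eq2−eq3 (x²,y² cancel):
  158.780·x + 51.308·y = -5019.842377
  74.042·x − 2.306·y = -2866.795810
det = 158.780·-2.306 − 51.308·74.042 = -4165.093616
x = (-5019.842377·-2.306 − 51.308·-2866.795810) / -4165.093616 = -38.094058
y = (158.780·-2866.795810 − -5019.842377·74.042) / -4165.093616 = 20.050130

x=-38.094 y=20.050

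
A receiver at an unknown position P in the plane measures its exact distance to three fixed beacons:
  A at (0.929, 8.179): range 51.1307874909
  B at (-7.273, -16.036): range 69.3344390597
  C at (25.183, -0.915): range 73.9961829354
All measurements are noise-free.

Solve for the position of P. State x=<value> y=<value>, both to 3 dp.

eq1: (x − 0.929)² + (y − 8.179)² = 51.1307874909²
eq2: (x + 7.273)² + (y + 16.036)² = 69.3344390597²
eq3: (x − 25.183)² + (y + 0.915)² = 73.9961829354²
eq1−eq2, eq1−eq3 (x²,y² cancel):
  -16.404·x − 48.430·y = -1950.616267
  48.508·x − 18.188·y = -2293.816028
det = -16.404·-18.188 − -48.430·48.508 = 2647.598392
x = (-1950.616267·-18.188 − -48.430·-2293.816028) / 2647.598392 = -28.558599
y = (-16.404·-2293.816028 − -1950.616267·48.508) / 2647.598392 = 49.950269

x=-28.559 y=49.950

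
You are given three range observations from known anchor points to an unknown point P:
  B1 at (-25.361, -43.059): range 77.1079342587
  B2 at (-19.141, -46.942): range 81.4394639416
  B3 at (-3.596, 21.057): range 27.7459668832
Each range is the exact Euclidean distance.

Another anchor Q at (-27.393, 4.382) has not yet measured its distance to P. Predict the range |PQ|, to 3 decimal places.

eq1: (x + 25.361)² + (y + 43.059)² = 77.1079342587²
eq2: (x + 19.141)² + (y + 46.942)² = 81.4394639416²
eq3: (x + 3.596)² + (y − 21.057)² = 27.7459668832²
eq3−eq1, eq3−eq2 (x²,y² cancel):
  -43.530·x − 128.232·y = -3134.865510
  -31.090·x − 135.998·y = -3748.946829
det = -43.530·-135.998 − -128.232·-31.090 = 1933.260060
x = (-3134.865510·-135.998 − -128.232·-3748.946829) / 1933.260060 = -28.138744
y = (-43.530·-3748.946829 − -3134.865510·-31.090) / 1933.260060 = 33.998885
|P − Q| = √((-28.138744 − -27.393)² + (33.998885 − 4.382)²) = 29.626272

29.626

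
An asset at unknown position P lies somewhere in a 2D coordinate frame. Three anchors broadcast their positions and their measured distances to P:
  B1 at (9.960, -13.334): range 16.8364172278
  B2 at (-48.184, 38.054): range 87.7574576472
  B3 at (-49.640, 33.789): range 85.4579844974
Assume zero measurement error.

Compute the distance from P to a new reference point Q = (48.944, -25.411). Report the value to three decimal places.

eq1: (x − 9.960)² + (y + 13.334)² = 16.8364172278²
eq2: (x + 48.184)² + (y − 38.054)² = 87.7574576472²
eq3: (x + 49.640)² + (y − 33.789)² = 85.4579844974²
eq3−eq2, eq3−eq1 (x²,y² cancel):
  2.912·x + 8.530·y = -234.325607
  119.200·x − 94.246·y = 3690.773204
det = 2.912·-94.246 − 8.530·119.200 = -1291.220352
x = (-234.325607·-94.246 − 8.530·3690.773204) / -1291.220352 = 7.278420
y = (2.912·3690.773204 − -234.325607·119.200) / -1291.220352 = -29.955494
|P − Q| = √((7.278420 − 48.944)² + (-29.955494 − -25.411)²) = 41.912683

41.913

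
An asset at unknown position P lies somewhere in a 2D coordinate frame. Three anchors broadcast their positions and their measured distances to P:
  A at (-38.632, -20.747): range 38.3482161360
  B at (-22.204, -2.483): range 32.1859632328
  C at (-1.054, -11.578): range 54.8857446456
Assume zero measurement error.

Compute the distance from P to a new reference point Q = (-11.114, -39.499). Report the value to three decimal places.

67.105

eq1: (x + 38.632)² + (y + 20.747)² = 38.3482161360²
eq2: (x + 22.204)² + (y + 2.483)² = 32.1859632328²
eq3: (x + 1.054)² + (y + 11.578)² = 54.8857446456²
eq2−eq1, eq2−eq3 (x²,y² cancel):
  -32.856·x − 36.528·y = 989.037076
  42.300·x − 18.190·y = -2340.530641
det = -32.856·-18.190 − -36.528·42.300 = 2142.785040
x = (989.037076·-18.190 − -36.528·-2340.530641) / 2142.785040 = -48.294853
y = (-32.856·-2340.530641 − 989.037076·42.300) / 2142.785040 = 16.363847
|P − Q| = √((-48.294853 − -11.114)² + (16.363847 − -39.499)²) = 67.104944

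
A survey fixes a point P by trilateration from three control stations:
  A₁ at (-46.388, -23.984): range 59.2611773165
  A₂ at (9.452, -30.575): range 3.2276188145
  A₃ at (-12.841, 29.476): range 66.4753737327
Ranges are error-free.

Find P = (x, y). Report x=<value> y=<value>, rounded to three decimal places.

eq1: (x + 46.388)² + (y + 23.984)² = 59.2611773165²
eq2: (x − 9.452)² + (y + 30.575)² = 3.2276188145²
eq3: (x + 12.841)² + (y − 29.476)² = 66.4753737327²
eq2−eq3, eq2−eq1 (x²,y² cancel):
  -44.586·x + 120.102·y = -4399.002862
  -111.680·x + 13.182·y = -1798.561743
det = -44.586·13.182 − 120.102·-111.680 = 12825.258708
x = (-4399.002862·13.182 − 120.102·-1798.561743) / 12825.258708 = 12.321249
y = (-44.586·-1798.561743 − -4399.002862·-111.680) / 12825.258708 = -32.053152

x=12.321 y=-32.053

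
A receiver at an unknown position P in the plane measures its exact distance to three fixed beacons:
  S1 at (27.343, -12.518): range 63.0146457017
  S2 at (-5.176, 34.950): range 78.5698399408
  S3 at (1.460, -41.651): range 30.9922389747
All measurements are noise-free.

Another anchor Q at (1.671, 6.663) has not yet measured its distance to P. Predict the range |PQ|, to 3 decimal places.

eq1: (x − 27.343)² + (y + 12.518)² = 63.0146457017²
eq2: (x + 5.176)² + (y − 34.950)² = 78.5698399408²
eq3: (x − 1.460)² + (y + 41.651)² = 30.9922389747²
eq3−eq2, eq3−eq1 (x²,y² cancel):
  -13.272·x + 153.202·y = -5701.344797
  51.766·x + 58.266·y = -3842.924124
det = -13.272·58.266 − 153.202·51.766 = -8703.961084
x = (-5701.344797·58.266 − 153.202·-3842.924124) / -8703.961084 = -29.474983
y = (-13.272·-3842.924124 − -5701.344797·51.766) / -8703.961084 = -39.767998
|P − Q| = √((-29.474983 − 1.671)² + (-39.767998 − 6.663)²) = 55.909836

55.910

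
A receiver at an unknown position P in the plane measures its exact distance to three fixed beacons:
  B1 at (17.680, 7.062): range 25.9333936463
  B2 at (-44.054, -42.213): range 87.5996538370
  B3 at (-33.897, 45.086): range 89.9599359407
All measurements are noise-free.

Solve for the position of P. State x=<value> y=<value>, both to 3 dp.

eq1: (x − 17.680)² + (y − 7.062)² = 25.9333936463²
eq2: (x + 44.054)² + (y + 42.213)² = 87.5996538370²
eq3: (x + 33.897)² + (y − 45.086)² = 89.9599359407²
eq1−eq3, eq1−eq2 (x²,y² cancel):
  -103.154·x + 76.048·y = -4600.949407
  -123.468·x − 98.550·y = -3640.920405
det = -103.154·-98.550 − 76.048·-123.468 = 19555.321164
x = (-4600.949407·-98.550 − 76.048·-3640.920405) / 19555.321164 = 37.345757
y = (-103.154·-3640.920405 − -4600.949407·-123.468) / 19555.321164 = -9.843588

x=37.346 y=-9.844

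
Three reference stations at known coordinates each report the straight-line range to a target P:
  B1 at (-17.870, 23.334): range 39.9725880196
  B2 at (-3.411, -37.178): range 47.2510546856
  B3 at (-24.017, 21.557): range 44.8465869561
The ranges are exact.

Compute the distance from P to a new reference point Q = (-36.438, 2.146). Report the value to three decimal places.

eq1: (x + 17.870)² + (y − 23.334)² = 39.9725880196²
eq2: (x + 3.411)² + (y + 37.178)² = 47.2510546856²
eq3: (x + 24.017)² + (y − 21.557)² = 44.8465869561²
eq1−eq3, eq1−eq2 (x²,y² cancel):
  -12.294·x − 3.554·y = -235.700487
  28.918·x − 121.024·y = -104.828227
det = -12.294·-121.024 − -3.554·28.918 = 1590.643628
x = (-235.700487·-121.024 − -3.554·-104.828227) / 1590.643628 = 17.699034
y = (-12.294·-104.828227 − -235.700487·28.918) / 1590.643628 = 5.095261
|P − Q| = √((17.699034 − -36.438)² + (5.095261 − 2.146)²) = 54.217309

54.217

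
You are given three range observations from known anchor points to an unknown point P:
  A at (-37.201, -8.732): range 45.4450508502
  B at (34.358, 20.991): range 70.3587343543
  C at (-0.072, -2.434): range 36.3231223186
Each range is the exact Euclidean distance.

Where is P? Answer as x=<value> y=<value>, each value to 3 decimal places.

x=-2.985 y=-38.640

eq1: (x + 37.201)² + (y + 8.732)² = 45.4450508502²
eq2: (x − 34.358)² + (y − 20.991)² = 70.3587343543²
eq3: (x + 0.072)² + (y + 2.434)² = 36.3231223186²
eq1−eq3, eq1−eq2 (x²,y² cancel):
  74.258·x + 12.596·y = -708.349253
  143.118·x + 59.446·y = -2724.166833
det = 74.258·59.446 − 12.596·143.118 = 2611.626740
x = (-708.349253·59.446 − 12.596·-2724.166833) / 2611.626740 = -2.984701
y = (74.258·-2724.166833 − -708.349253·143.118) / 2611.626740 = -38.640151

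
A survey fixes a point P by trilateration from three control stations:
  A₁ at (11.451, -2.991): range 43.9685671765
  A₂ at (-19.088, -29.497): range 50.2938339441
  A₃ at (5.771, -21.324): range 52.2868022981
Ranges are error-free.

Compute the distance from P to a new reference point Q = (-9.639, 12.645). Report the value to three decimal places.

eq1: (x − 11.451)² + (y + 2.991)² = 43.9685671765²
eq2: (x + 19.088)² + (y + 29.497)² = 50.2938339441²
eq3: (x − 5.771)² + (y + 21.324)² = 52.2868022981²
eq2−eq3, eq2−eq1 (x²,y² cancel):
  49.718·x + 16.346·y = -950.847298
  61.078·x + 53.012·y = -498.118438
det = 49.718·53.012 − 16.346·61.078 = 1637.269628
x = (-950.847298·53.012 − 16.346·-498.118438) / 1637.269628 = -25.813753
y = (49.718·-498.118438 − -950.847298·61.078) / 1637.269628 = 20.345091
|P − Q| = √((-25.813753 − -9.639)² + (20.345091 − 12.645)²) = 17.914073

17.914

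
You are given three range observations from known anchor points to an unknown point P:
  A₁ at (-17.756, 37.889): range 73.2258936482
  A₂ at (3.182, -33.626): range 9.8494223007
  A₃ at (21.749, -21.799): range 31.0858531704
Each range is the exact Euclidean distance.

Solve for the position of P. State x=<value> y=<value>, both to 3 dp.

x=-6.630 y=-34.487

eq1: (x + 17.756)² + (y − 37.889)² = 73.2258936482²
eq2: (x − 3.182)² + (y + 33.626)² = 9.8494223007²
eq3: (x − 21.749)² + (y + 21.799)² = 31.0858531704²
eq3−eq1, eq3−eq2 (x²,y² cancel):
  -79.010·x + 119.376·y = -3593.064778
  -37.134·x − 23.654·y = 1061.936746
det = -79.010·-23.654 − 119.376·-37.134 = 6301.810924
x = (-3593.064778·-23.654 − 119.376·1061.936746) / 6301.810924 = -6.629746
y = (-79.010·1061.936746 − -3593.064778·-37.134) / 6301.810924 = -34.486673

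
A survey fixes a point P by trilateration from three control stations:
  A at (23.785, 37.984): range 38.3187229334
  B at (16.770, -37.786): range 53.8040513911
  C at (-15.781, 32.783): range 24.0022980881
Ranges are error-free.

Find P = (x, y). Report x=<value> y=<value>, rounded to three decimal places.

x=-4.170 y=11.776

eq1: (x − 23.785)² + (y − 37.984)² = 38.3187229334²
eq2: (x − 16.770)² + (y + 37.786)² = 53.8040513911²
eq3: (x + 15.781)² + (y − 32.783)² = 24.0022980881²
eq3−eq1, eq3−eq2 (x²,y² cancel):
  79.132·x + 10.402·y = -207.468783
  65.102·x − 141.138·y = -1933.515987
det = 79.132·-141.138 − 10.402·65.102 = -11845.723220
x = (-207.468783·-141.138 − 10.402·-1933.515987) / -11845.723220 = -4.169789
y = (79.132·-1933.515987 − -207.468783·65.102) / -11845.723220 = 11.776094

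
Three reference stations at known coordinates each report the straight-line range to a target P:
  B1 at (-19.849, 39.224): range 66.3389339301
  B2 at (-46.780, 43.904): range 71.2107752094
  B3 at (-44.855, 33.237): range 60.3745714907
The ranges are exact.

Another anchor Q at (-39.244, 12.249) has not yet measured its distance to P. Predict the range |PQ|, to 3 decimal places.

eq1: (x + 19.849)² + (y − 39.224)² = 66.3389339301²
eq2: (x + 46.780)² + (y − 43.904)² = 71.2107752094²
eq3: (x + 44.855)² + (y − 33.237)² = 60.3745714907²
eq1−eq2, eq1−eq3 (x²,y² cancel):
  -53.862·x + 9.360·y = 1513.304288
  -50.012·x − 11.974·y = 1939.929489
det = -53.862·-11.974 − 9.360·-50.012 = 1113.055908
x = (1513.304288·-11.974 − 9.360·1939.929489) / 1113.055908 = -32.593193
y = (-53.862·1939.929489 − 1513.304288·-50.012) / 1113.055908 = -25.879300
|P − Q| = √((-32.593193 − -39.244)² + (-25.879300 − 12.249)²) = 38.704012

38.704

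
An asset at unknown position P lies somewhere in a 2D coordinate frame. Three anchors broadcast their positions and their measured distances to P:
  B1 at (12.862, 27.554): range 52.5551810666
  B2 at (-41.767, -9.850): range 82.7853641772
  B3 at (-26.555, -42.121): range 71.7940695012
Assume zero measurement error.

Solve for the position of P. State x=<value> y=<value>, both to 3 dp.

eq1: (x − 12.862)² + (y − 27.554)² = 52.5551810666²
eq2: (x + 41.767)² + (y + 9.850)² = 82.7853641772²
eq3: (x + 26.555)² + (y + 42.121)² = 71.7940695012²
eq2−eq1, eq2−eq3 (x²,y² cancel):
  109.258·x + 74.808·y = 3174.518636
  30.424·x − 64.542·y = 2336.869983
det = 109.258·-64.542 − 74.808·30.424 = -9327.688428
x = (3174.518636·-64.542 − 74.808·2336.869983) / -9327.688428 = 40.707444
y = (109.258·2336.869983 − 3174.518636·30.424) / -9327.688428 = -17.018170

x=40.707 y=-17.018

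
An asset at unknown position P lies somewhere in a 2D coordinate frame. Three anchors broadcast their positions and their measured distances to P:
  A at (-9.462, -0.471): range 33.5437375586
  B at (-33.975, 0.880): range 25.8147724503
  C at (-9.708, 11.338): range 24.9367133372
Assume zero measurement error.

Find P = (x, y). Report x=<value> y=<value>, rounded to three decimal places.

x=-29.637 y=26.328

eq1: (x + 9.462)² + (y + 0.471)² = 33.5437375586²
eq2: (x + 33.975)² + (y − 0.880)² = 25.8147724503²
eq3: (x + 9.708)² + (y − 11.338)² = 24.9367133372²
eq1−eq2, eq1−eq3 (x²,y² cancel):
  -49.026·x + 2.702·y = 1524.103593
  -0.492·x + 23.618·y = 636.386880
det = -49.026·23.618 − 2.702·-0.492 = -1156.566684
x = (1524.103593·23.618 − 2.702·636.386880) / -1156.566684 = -29.636649
y = (-49.026·636.386880 − 1524.103593·-0.492) / -1156.566684 = 26.327617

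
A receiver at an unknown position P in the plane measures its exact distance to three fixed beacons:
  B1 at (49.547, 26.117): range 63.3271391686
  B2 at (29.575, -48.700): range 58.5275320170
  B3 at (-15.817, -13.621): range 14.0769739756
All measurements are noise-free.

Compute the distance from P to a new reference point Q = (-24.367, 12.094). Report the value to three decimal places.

eq1: (x − 49.547)² + (y − 26.117)² = 63.3271391686²
eq2: (x − 29.575)² + (y + 48.700)² = 58.5275320170²
eq3: (x + 15.817)² + (y + 13.621)² = 14.0769739756²
eq3−eq2, eq3−eq1 (x²,y² cancel):
  90.784·x − 70.158·y = -416.649313
  130.728·x + 79.476·y = -1110.871591
det = 90.784·79.476 − -70.158·130.728 = 16386.764208
x = (-416.649313·79.476 − -70.158·-1110.871591) / 16386.764208 = -6.776820
y = (90.784·-1110.871591 − -416.649313·130.728) / 16386.764208 = -2.830433
|P − Q| = √((-6.776820 − -24.367)² + (-2.830433 − 12.094)²) = 23.068444

23.068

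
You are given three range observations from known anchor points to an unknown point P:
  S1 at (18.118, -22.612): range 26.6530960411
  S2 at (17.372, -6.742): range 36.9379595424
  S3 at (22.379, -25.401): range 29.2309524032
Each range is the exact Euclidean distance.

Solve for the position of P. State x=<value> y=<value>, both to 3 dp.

eq1: (x − 18.118)² + (y + 22.612)² = 26.6530960411²
eq2: (x − 17.372)² + (y + 6.742)² = 36.9379595424²
eq3: (x − 22.379)² + (y + 25.401)² = 29.2309524032²
eq3−eq2, eq3−eq1 (x²,y² cancel):
  -10.014·x + 37.318·y = -1308.753771
  -8.522·x + 5.578·y = -162.404924
det = -10.014·5.578 − 37.318·-8.522 = 262.165904
x = (-1308.753771·5.578 − 37.318·-162.404924) / 262.165904 = -4.728310
y = (-10.014·-162.404924 − -1308.753771·-8.522) / 262.165904 = -36.339114

x=-4.728 y=-36.339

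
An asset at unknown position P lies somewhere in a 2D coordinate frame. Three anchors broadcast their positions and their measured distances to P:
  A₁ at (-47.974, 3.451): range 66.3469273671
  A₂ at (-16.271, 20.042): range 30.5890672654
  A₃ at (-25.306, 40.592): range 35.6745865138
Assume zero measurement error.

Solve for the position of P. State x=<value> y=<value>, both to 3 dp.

eq1: (x + 47.974)² + (y − 3.451)² = 66.3469273671²
eq2: (x + 16.271)² + (y − 20.042)² = 30.5890672654²
eq3: (x + 25.306)² + (y − 40.592)² = 35.6745865138²
eq3−eq2, eq3−eq1 (x²,y² cancel):
  18.070·x − 41.100·y = -1284.691808
  -45.336·x − 74.282·y = -3103.928671
det = 18.070·-74.282 − -41.100·-45.336 = -3205.585340
x = (-1284.691808·-74.282 − -41.100·-3103.928671) / -3205.585340 = 10.026871
y = (18.070·-3103.928671 − -1284.691808·-45.336) / -3205.585340 = 35.666116

x=10.027 y=35.666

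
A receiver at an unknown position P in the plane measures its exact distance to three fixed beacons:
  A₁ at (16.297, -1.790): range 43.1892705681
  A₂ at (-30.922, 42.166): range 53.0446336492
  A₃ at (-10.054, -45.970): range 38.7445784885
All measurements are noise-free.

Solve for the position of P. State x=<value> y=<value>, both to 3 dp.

x=-25.974 y=-10.647

eq1: (x − 16.297)² + (y + 1.790)² = 43.1892705681²
eq2: (x + 30.922)² + (y − 42.166)² = 53.0446336492²
eq3: (x + 10.054)² + (y + 45.970)² = 38.7445784885²
eq1−eq3, eq1−eq2 (x²,y² cancel):
  -52.702·x − 88.360·y = 2309.698237
  -94.438·x + 87.912·y = 1516.925264
det = -52.702·87.912 − -88.360·-94.438 = -12977.679904
x = (2309.698237·87.912 − -88.360·1516.925264) / -12977.679904 = -25.974266
y = (-52.702·1516.925264 − 2309.698237·-94.438) / -12977.679904 = -10.647380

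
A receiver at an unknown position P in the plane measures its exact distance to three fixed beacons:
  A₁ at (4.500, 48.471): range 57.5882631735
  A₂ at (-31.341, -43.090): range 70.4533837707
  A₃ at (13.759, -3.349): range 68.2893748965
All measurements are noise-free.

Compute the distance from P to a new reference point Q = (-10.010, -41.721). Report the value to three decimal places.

eq1: (x − 4.500)² + (y − 48.471)² = 57.5882631735²
eq2: (x + 31.341)² + (y + 43.090)² = 70.4533837707²
eq3: (x − 13.759)² + (y + 3.349)² = 68.2893748965²
eq2−eq3, eq2−eq1 (x²,y² cancel):
  90.200·x + 79.482·y = -2338.239938
  71.682·x + 183.122·y = 1177.952689
det = 90.200·183.122 − 79.482·71.682 = 10820.175676
x = (-2338.239938·183.122 − 79.482·1177.952689) / 10820.175676 = -48.225576
y = (90.200·1177.952689 − -2338.239938·71.682) / 10820.175676 = 25.310222
|P − Q| = √((-48.225576 − -10.010)² + (25.310222 − -41.721)²) = 77.159672

77.160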